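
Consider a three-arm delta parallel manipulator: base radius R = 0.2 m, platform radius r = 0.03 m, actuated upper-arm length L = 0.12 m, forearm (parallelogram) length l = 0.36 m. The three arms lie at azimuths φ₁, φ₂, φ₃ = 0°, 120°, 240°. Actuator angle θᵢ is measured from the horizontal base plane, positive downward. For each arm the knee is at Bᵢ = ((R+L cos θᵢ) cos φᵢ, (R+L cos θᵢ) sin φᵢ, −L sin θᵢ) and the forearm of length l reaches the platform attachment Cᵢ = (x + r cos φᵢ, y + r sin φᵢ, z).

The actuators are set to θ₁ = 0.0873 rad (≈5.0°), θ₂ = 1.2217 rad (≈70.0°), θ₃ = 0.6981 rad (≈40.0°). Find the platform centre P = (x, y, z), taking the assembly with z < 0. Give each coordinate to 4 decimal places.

(0.0880, -0.0530, -0.3040)

φ1=0.0°: virtual centre (0.2895, 0.0000, -0.0105), radius l
φ2=120.0°: virtual centre (-0.1055, 0.1828, -0.1128), radius l
O3 = (0.2619·cos240.0°, 0.2619·sin240.0°, -0.0771) = (-0.1310, -0.2268, -0.0771)
eliminate P² terms by subtracting sphere 1 from 2 and 3
plane₁₂: -0.7901x+0.3655y+-0.2046z = -0.0267
det = 0.6659;  x = 0.0233+-0.2126z,  y = -0.0226+0.1002z
quadratic in z: (1.0552)z²+(0.1296)z+(-0.0581)=0, √Δ=0.5120 → z ∈ {-0.3040, 0.1812}; z = -0.3040 (taking z<0)
x = 0.0880, y = -0.0530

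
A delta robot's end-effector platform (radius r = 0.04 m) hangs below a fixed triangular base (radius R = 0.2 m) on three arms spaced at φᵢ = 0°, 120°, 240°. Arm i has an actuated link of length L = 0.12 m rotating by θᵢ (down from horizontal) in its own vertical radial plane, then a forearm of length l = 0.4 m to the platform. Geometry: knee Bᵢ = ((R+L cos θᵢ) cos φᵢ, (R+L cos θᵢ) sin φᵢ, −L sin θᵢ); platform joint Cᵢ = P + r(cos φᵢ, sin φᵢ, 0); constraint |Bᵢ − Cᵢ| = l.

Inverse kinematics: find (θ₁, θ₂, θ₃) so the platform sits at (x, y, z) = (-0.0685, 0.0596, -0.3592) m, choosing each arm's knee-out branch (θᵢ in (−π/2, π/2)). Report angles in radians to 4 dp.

rotate P by −φ1: (-0.0685, 0.0596, -0.3592)
  A cos θ + B sin θ = C:  0.2285·cos θ + -0.3592·sin θ = -0.1633
  √(A²+B²)=0.4257;  θ1 = -1.0042+1.9644 ≈ 0.9602
rotate P by −φ2: (0.0859, 0.0295, -0.3592)
  A=0.0741, B=-0.3592, C=(l²−L²−A²−y'²−z²)/(2L)=0.0425
  θ2 = atan2(B,A) + arccos(C/0.3668) = 0.0873
arm 3 (φ=240.0°): x'=-0.0174, y'=-0.0891
  A=0.1774, B=-0.3592, C=(l²−L²−A²−y'²−z²)/(2L)=-0.0951
  √(A²+B²)=0.4006;  θ3 = -1.1121+1.8105 ≈ 0.6984

θ₁ = 0.9602, θ₂ = 0.0873, θ₃ = 0.6984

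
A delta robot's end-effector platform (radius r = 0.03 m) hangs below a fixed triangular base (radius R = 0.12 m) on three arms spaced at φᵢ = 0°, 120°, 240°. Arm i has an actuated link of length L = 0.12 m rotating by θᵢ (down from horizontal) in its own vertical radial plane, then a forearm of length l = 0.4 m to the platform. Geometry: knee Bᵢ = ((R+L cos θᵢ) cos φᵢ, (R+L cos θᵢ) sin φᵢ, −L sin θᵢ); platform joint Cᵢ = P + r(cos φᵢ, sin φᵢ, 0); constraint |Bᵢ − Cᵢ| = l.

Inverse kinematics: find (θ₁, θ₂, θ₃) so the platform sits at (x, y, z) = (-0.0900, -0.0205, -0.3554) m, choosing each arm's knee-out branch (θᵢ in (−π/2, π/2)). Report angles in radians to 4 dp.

rotate P by −φ1: (-0.0900, -0.0205, -0.3554)
  A=0.1800, B=-0.3554, C=(l²−L²−A²−y'²−z²)/(2L)=-0.0564
  √(A²+B²)=0.3984;  θ1 = -1.1020+1.7128 ≈ 0.6108
arm 2 (φ=120.0°): x'=0.0272, y'=0.0882
  A=0.0628, B=-0.3554, C=(l²−L²−A²−y'²−z²)/(2L)=0.0316
  √(A²+B²)=0.3609;  θ2 = -1.3960+1.4832 ≈ 0.0872
arm 3 (φ=240.0°): x'=0.0628, y'=-0.0677
  e−x'=0.0272;  (l²−L²−(e−x')²−y'²−z²)/2L = 0.0582
  θ3 = atan2(B,A) + arccos(C/0.3564) = -0.0875

θ₁ = 0.6108, θ₂ = 0.0872, θ₃ = -0.0875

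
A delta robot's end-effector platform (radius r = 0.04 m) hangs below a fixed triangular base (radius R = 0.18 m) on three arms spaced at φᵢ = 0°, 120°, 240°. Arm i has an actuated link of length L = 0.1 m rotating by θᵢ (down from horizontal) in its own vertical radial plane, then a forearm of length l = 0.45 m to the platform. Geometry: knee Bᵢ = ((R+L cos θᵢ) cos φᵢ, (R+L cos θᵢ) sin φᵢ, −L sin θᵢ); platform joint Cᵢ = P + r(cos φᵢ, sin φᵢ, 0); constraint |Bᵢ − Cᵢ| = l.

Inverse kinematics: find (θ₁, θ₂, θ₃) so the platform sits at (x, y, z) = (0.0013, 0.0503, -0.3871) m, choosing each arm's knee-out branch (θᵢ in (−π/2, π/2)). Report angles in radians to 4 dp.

arm 1 (φ=0.0°): x'=0.0013, y'=0.0503
  e−x'=0.1387;  (l²−L²−(e−x')²−y'²−z²)/2L = 0.1044
  γ=atan2(-0.3871,0.1387)=-1.2267;  ψ=arccos(0.2540)=1.3140;  θ1=γ+ψ≈0.0873
arm 2 (φ=120.0°): x'=0.0429, y'=-0.0263
  e−x'=0.0971;  (l²−L²−(e−x')²−y'²−z²)/2L = 0.1627
  √(A²+B²)=0.3991;  θ2 = -1.3251+1.1509 ≈ -0.1741
φ3=240.0° → target in arm frame (-0.0442, -0.0240)
  A=0.1842, B=-0.3871, C=(l²−L²−A²−y'²−z²)/(2L)=0.0407
  √(A²+B²)=0.4287;  θ3 = -1.1266+1.4757 ≈ 0.3490

θ₁ = 0.0873, θ₂ = -0.1741, θ₃ = 0.3490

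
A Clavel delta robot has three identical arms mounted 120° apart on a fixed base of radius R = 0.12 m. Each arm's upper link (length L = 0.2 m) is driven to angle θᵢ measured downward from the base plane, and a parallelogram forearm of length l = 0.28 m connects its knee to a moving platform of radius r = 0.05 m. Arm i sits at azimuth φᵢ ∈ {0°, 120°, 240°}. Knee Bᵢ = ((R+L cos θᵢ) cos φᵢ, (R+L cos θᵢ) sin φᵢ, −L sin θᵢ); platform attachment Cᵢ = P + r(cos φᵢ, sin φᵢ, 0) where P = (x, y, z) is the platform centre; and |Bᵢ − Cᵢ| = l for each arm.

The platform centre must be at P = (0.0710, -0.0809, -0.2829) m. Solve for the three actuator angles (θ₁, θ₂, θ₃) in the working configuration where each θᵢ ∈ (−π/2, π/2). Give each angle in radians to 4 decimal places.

θ₁ = 0.4363, θ₂ = 1.1346, θ₃ = 0.6107

arm 1 (φ=0.0°): x'=0.0710, y'=-0.0809
  A cos θ + B sin θ = C:  -0.0010·cos θ + -0.2829·sin θ = -0.1204
  θ1 = atan2(B,A) + arccos(C/0.2829) = 0.4363
rotate P by −φ2: (-0.1056, -0.0210, -0.2829)
  A cos θ + B sin θ = C:  0.1756·cos θ + -0.2829·sin θ = -0.1822
  √(A²+B²)=0.3329;  θ2 = -1.0154+2.1500 ≈ 1.1346
arm 3 (φ=240.0°): x'=0.0346, y'=0.1019
  A=0.0354, B=-0.2829, C=(l²−L²−A²−y'²−z²)/(2L)=-0.1332
  γ=atan2(-0.2829,0.0354)=-1.4462;  ψ=arccos(-0.4672)=2.0569;  θ3=γ+ψ≈0.6107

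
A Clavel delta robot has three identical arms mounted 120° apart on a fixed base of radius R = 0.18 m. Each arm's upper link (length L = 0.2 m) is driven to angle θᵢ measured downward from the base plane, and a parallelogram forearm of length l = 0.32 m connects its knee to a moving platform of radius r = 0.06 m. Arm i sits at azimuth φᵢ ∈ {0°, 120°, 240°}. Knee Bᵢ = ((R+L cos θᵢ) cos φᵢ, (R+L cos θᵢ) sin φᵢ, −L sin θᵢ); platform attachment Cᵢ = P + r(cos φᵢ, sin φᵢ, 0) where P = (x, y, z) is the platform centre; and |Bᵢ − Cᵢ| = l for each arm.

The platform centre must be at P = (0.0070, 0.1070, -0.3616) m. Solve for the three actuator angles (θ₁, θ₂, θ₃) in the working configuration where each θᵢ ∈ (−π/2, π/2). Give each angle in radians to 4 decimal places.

arm 1 (φ=0.0°): x'=0.0070, y'=0.1070
  A=0.1130, B=-0.3616, C=(l²−L²−A²−y'²−z²)/(2L)=-0.2314
  √(A²+B²)=0.3788;  θ1 = -1.2679+2.2280 ≈ 0.9601
φ2=120.0° → target in arm frame (0.0892, -0.0596)
  e−x'=0.0308;  (l²−L²−(e−x')²−y'²−z²)/2L = -0.1821
  √(A²+B²)=0.3629;  θ2 = -1.4857+2.0965 ≈ 0.6108
φ3=240.0° → target in arm frame (-0.0962, -0.0474)
  e−x'=0.2162;  (l²−L²−(e−x')²−y'²−z²)/2L = -0.2933
  √(A²+B²)=0.4213;  θ3 = -1.0320+2.3410 ≈ 1.3090

θ₁ = 0.9601, θ₂ = 0.6108, θ₃ = 1.3090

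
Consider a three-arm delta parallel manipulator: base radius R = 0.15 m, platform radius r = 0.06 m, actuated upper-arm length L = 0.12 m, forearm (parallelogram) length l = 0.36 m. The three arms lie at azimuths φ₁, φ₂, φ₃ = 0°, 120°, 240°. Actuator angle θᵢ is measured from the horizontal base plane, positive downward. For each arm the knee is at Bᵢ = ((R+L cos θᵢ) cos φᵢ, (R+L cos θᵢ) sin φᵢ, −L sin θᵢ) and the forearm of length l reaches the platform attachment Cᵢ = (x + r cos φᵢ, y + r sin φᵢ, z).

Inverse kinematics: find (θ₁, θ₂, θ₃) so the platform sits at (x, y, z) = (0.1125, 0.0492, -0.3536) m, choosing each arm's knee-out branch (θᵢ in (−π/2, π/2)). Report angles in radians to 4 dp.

arm 1 (φ=0.0°): x'=0.1125, y'=0.0492
  e−x'=-0.0225;  (l²−L²−(e−x')²−y'²−z²)/2L = -0.0532
  θ1 = atan2(B,A) + arccos(C/0.3543) = 0.0871
φ2=120.0° → target in arm frame (-0.0136, -0.1220)
  A cos θ + B sin θ = C:  0.1036·cos θ + -0.3536·sin θ = -0.1478
  √(A²+B²)=0.3685;  θ2 = -1.2857+1.9834 ≈ 0.6978
arm 3 (φ=240.0°): x'=-0.0989, y'=0.0728
  A=0.1889, B=-0.3536, C=(l²−L²−A²−y'²−z²)/(2L)=-0.2117
  θ3 = atan2(B,A) + arccos(C/0.4009) = 1.0469

θ₁ = 0.0871, θ₂ = 0.6978, θ₃ = 1.0469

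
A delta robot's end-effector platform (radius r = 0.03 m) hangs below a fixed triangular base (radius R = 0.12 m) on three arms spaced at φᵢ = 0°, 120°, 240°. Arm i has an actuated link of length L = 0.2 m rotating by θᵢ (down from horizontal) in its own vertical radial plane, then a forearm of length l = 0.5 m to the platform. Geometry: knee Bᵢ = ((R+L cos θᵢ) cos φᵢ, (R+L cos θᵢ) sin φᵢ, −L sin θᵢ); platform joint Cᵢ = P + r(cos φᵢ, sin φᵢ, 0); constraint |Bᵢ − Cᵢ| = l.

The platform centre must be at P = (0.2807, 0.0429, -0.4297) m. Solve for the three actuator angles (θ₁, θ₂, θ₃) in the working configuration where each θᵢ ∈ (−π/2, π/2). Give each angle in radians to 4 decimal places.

φ1=0.0° → target in arm frame (0.2807, 0.0429)
  A=-0.1907, B=-0.4297, C=(l²−L²−A²−y'²−z²)/(2L)=-0.0321
  θ1 = atan2(B,A) + arccos(C/0.4701) = -0.3493
φ2=120.0° → target in arm frame (-0.1032, -0.2645)
  e−x'=0.1932;  (l²−L²−(e−x')²−y'²−z²)/2L = -0.2049
  θ2 = atan2(B,A) + arccos(C/0.4711) = 0.8724
arm 3 (φ=240.0°): x'=-0.1775, y'=0.2216
  A cos θ + B sin θ = C:  0.2675·cos θ + -0.4297·sin θ = -0.2383
  θ3 = atan2(B,A) + arccos(C/0.5062) = 1.0470

θ₁ = -0.3493, θ₂ = 0.8724, θ₃ = 1.0470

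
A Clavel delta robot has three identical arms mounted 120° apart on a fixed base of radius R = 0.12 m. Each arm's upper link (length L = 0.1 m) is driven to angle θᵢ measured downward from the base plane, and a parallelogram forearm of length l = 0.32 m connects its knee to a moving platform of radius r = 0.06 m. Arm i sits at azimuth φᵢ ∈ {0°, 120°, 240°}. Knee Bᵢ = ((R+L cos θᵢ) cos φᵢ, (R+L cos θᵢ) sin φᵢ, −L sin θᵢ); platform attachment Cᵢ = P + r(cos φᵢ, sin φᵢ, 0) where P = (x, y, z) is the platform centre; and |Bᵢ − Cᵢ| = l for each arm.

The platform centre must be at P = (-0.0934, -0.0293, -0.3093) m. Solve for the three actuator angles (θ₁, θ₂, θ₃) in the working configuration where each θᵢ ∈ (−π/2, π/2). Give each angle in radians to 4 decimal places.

rotate P by −φ1: (-0.0934, -0.0293, -0.3093)
  A cos θ + B sin θ = C:  0.1534·cos θ + -0.3093·sin θ = -0.1383
  √(A²+B²)=0.3453;  θ1 = -1.1104+1.9829 ≈ 0.8725
φ2=120.0° → target in arm frame (0.0213, 0.0955)
  A=0.0387, B=-0.3093, C=(l²−L²−A²−y'²−z²)/(2L)=-0.0694
  √(A²+B²)=0.3117;  θ2 = -1.4464+1.7955 ≈ 0.3491
rotate P by −φ3: (0.0721, -0.0662, -0.3093)
  A=-0.0121, B=-0.3093, C=(l²−L²−A²−y'²−z²)/(2L)=-0.0390
  θ3 = atan2(B,A) + arccos(C/0.3095) = 0.0873

θ₁ = 0.8725, θ₂ = 0.3491, θ₃ = 0.0873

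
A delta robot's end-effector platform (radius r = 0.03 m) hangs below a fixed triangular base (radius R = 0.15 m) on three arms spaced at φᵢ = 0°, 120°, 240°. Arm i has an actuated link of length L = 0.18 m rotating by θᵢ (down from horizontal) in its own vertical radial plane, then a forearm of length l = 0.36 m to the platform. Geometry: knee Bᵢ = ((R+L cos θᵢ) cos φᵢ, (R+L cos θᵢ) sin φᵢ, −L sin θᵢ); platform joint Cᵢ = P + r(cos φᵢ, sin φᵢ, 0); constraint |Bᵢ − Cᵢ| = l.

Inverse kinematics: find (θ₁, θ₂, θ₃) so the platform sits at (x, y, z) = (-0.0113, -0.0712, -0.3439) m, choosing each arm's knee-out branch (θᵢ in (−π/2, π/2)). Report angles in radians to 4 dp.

θ₁ = 0.6982, θ₂ = 0.8726, θ₃ = 0.3490

arm 1 (φ=0.0°): x'=-0.0113, y'=-0.0712
  A=0.1313, B=-0.3439, C=(l²−L²−A²−y'²−z²)/(2L)=-0.1205
  θ1 = atan2(B,A) + arccos(C/0.3681) = 0.6982
rotate P by −φ2: (-0.0560, 0.0454, -0.3439)
  e−x'=0.1760;  (l²−L²−(e−x')²−y'²−z²)/2L = -0.1503
  γ=atan2(-0.3439,0.1760)=-1.0977;  ψ=arccos(-0.3890)=1.9704;  θ2=γ+ψ≈0.8726
arm 3 (φ=240.0°): x'=0.0673, y'=0.0258
  A cos θ + B sin θ = C:  0.0527·cos θ + -0.3439·sin θ = -0.0681
  γ=atan2(-0.3439,0.0527)=-1.4188;  ψ=arccos(-0.1957)=1.7678;  θ3=γ+ψ≈0.3490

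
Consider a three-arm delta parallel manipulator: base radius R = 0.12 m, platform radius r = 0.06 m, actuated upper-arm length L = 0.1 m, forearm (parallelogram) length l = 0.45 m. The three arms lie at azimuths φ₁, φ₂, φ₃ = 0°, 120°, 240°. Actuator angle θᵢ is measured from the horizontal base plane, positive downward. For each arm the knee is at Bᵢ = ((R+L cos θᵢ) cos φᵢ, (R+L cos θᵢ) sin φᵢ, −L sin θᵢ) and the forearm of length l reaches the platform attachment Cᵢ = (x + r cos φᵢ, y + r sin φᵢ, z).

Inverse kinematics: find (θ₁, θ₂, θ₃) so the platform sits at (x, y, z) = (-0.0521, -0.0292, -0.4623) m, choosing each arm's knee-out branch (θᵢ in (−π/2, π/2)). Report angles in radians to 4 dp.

θ₁ = 0.6106, θ₂ = 0.4359, θ₃ = 0.2615

rotate P by −φ1: (-0.0521, -0.0292, -0.4623)
  A cos θ + B sin θ = C:  0.1121·cos θ + -0.4623·sin θ = -0.1732
  γ=atan2(-0.4623,0.1121)=-1.3329;  ψ=arccos(-0.3641)=1.9435;  θ1=γ+ψ≈0.6106
arm 2 (φ=120.0°): x'=0.0008, y'=0.0597
  A cos θ + B sin θ = C:  0.0592·cos θ + -0.4623·sin θ = -0.1415
  γ=atan2(-0.4623,0.0592)=-1.4434;  ψ=arccos(-0.3036)=1.8792;  θ2=γ+ψ≈0.4359
arm 3 (φ=240.0°): x'=0.0513, y'=-0.0305
  e−x'=0.0087;  (l²−L²−(e−x')²−y'²−z²)/2L = -0.1111
  γ=atan2(-0.4623,0.0087)=-1.5521;  ψ=arccos(-0.2404)=1.8135;  θ3=γ+ψ≈0.2615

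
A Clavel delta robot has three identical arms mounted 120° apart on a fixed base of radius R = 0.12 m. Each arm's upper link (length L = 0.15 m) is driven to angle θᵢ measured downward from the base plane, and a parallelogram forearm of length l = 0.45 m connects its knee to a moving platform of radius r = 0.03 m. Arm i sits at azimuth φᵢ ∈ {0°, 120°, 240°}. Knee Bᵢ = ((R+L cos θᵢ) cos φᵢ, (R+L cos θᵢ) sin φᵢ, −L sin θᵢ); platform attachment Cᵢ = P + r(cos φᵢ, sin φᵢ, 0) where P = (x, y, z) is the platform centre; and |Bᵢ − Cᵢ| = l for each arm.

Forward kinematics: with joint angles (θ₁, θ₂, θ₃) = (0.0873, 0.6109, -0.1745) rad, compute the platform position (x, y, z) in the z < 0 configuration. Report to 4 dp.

(0.0260, -0.1189, -0.3910)

arm 1 at φ=0.0°: (R−r)+L cos θ1 = 0.2394;  O1 = (0.2394, 0.0000, -0.0131)
O2 = (0.2129·cos120.0°, 0.2129·sin120.0°, -0.0860) = (-0.1064, 0.1844, -0.0860)
φ3=240.0°: virtual centre (-0.1189, -0.2059, 0.0260), radius l
eliminate P² terms by subtracting sphere 1 from 2 and 3
[-0.6917 0.3687 -0.1459]·P = -0.0048;  [-0.7166 -0.4117 0.0782]·P = -0.0003
det = 0.5490;  x = 0.0038+-0.0569z,  y = -0.0059+0.2890z
sphere 1 gives Az²+Bz+C=0 with A=1.0868, B=0.0496, C=-0.1468;  B²−4AC=0.6405;  roots -0.3910, 0.3454;  negative root z = -0.3910
x = 0.0260, y = -0.1189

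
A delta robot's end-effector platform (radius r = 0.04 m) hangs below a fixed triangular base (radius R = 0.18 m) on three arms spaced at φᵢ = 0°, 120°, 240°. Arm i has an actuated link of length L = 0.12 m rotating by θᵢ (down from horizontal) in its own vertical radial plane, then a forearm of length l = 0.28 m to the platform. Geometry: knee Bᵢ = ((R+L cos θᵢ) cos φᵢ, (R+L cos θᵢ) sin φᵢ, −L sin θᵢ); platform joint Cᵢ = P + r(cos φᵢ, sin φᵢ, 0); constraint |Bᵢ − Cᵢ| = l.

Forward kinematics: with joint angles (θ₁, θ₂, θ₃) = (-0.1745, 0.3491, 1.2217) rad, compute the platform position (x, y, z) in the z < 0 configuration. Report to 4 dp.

(0.0676, 0.0662, -0.1733)

S1 = (0.2582·cos0.0°, 0.2582·sin0.0°, 0.0208) = (0.2582, 0.0000, 0.0208)
S2 = (0.2528·cos120.0°, 0.2528·sin120.0°, -0.0410) = (-0.1264, 0.2189, -0.0410)
arm 3 at φ=240.0°: e+L cos θ3 = 0.1810;  S3 = (-0.0905, -0.1568, -0.1128)
|S₂|²−|S₁|² = -0.0015;  |S₃|²−|S₁|² = -0.0216
[-0.7691 0.4378 -0.1238]·P = -0.0015;  [-0.6974 -0.3136 -0.2672]·P = -0.0216
Cramer: x(z) = 0.0182-0.2851z;  y(z) = 0.0285-0.2181z
into |P−S₁|² = l²: 1.1288z² + 0.0827z + -0.0196 = 0;  Δ = 0.0951;  z = -0.1733 or 0.1000 → z<0 root = -0.1733
x = 0.0676, y = 0.0662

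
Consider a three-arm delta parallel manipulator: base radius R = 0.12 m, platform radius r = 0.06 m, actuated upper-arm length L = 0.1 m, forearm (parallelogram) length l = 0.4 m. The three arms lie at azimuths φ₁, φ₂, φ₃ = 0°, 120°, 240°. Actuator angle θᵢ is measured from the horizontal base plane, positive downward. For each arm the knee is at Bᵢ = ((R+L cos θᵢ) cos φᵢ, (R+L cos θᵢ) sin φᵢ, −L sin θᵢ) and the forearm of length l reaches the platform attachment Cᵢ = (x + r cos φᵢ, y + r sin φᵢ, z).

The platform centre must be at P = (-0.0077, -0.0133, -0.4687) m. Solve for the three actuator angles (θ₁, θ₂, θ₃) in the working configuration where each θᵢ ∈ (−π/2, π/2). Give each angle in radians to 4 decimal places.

arm 1 (φ=0.0°): x'=-0.0077, y'=-0.0133
  A=0.0677, B=-0.4687, C=(l²−L²−A²−y'²−z²)/(2L)=-0.3722
  √(A²+B²)=0.4736;  θ1 = -1.4273+2.4750 ≈ 1.0477
rotate P by −φ2: (-0.0077, 0.0133, -0.4687)
  A cos θ + B sin θ = C:  0.0677·cos θ + -0.4687·sin θ = -0.3722
  √(A²+B²)=0.4736;  θ2 = -1.4274+2.4750 ≈ 1.0476
rotate P by −φ3: (0.0154, 0.0000, -0.4687)
  A cos θ + B sin θ = C:  0.0446·cos θ + -0.4687·sin θ = -0.3584
  √(A²+B²)=0.4708;  θ3 = -1.4759+2.4359 ≈ 0.9600

θ₁ = 1.0477, θ₂ = 1.0476, θ₃ = 0.9600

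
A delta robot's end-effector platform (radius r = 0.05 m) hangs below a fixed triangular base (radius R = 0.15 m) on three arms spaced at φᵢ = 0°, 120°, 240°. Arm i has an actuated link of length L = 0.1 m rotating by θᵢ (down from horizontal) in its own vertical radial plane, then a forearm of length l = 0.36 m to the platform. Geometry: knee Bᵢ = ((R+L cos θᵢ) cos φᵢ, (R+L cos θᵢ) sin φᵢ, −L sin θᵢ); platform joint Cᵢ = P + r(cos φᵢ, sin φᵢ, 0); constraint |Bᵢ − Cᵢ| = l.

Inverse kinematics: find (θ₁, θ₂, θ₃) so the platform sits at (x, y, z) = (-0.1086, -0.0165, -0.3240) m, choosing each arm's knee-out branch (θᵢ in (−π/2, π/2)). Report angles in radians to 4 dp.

θ₁ = 0.9601, θ₂ = 0.1746, θ₃ = 0.0001

φ1=0.0° → target in arm frame (-0.1086, -0.0165)
  A cos θ + B sin θ = C:  0.2086·cos θ + -0.3240·sin θ = -0.1458
  γ=atan2(-0.3240,0.2086)=-0.9988;  ψ=arccos(-0.3784)=1.9589;  θ1=γ+ψ≈0.9601
rotate P by −φ2: (0.0400, 0.1023, -0.3240)
  A=0.0600, B=-0.3240, C=(l²−L²−A²−y'²−z²)/(2L)=0.0028
  γ=atan2(-0.3240,0.0600)=-1.3877;  ψ=arccos(0.0085)=1.5623;  θ2=γ+ψ≈0.1746
arm 3 (φ=240.0°): x'=0.0686, y'=-0.0858
  A=0.0314, B=-0.3240, C=(l²−L²−A²−y'²−z²)/(2L)=0.0314
  γ=atan2(-0.3240,0.0314)=-1.4742;  ψ=arccos(0.0964)=1.4743;  θ3=γ+ψ≈0.0001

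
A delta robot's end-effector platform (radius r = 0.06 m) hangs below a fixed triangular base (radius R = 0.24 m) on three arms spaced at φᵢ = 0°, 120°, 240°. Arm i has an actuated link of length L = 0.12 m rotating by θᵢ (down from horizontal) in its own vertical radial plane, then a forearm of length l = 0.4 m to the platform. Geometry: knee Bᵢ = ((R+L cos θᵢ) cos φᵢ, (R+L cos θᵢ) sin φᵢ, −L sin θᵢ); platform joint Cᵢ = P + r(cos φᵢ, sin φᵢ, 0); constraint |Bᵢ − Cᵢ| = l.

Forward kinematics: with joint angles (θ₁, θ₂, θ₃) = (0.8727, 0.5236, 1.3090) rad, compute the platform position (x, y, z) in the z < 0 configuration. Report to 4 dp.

(0.0073, 0.0825, -0.3932)

φ1=0.0°: virtual centre (0.2571, 0.0000, -0.0919), radius l
arm 2 at φ=120.0°: ρ2 = 0.2839;  centre 2 = (-0.1420, 0.2459, -0.0600)
centre 3 = (0.2111·cos240.0°, 0.2111·sin240.0°, -0.1159) = (-0.1055, -0.1828, -0.1159)
subtract pairs → two planes through P
[-0.7982 0.4918 0.0639]·P = 0.0096;  [-0.7253 -0.3656 -0.0480]·P = -0.0166
Cramer: x(z) = 0.0071-0.0004z;  y(z) = 0.0312-0.1305z
into |P−centre ₁|² = l²: 1.0170z² + 0.1759z + -0.0881 = 0;  Δ = 0.3893;  z = -0.3932 or 0.2203 → z<0 root = -0.3932
x = 0.0073, y = 0.0825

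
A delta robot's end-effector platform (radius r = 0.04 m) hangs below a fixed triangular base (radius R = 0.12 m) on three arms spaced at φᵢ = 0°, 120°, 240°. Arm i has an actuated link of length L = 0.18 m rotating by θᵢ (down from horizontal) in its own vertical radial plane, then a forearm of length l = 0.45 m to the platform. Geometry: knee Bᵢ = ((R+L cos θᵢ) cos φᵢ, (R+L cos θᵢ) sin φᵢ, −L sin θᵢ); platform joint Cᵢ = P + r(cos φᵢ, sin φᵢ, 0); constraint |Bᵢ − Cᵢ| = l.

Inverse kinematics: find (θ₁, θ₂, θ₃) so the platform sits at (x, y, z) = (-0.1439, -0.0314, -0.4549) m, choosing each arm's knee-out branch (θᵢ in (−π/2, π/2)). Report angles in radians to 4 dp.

arm 1 (φ=0.0°): x'=-0.1439, y'=-0.0314
  A=0.2239, B=-0.4549, C=(l²−L²−A²−y'²−z²)/(2L)=-0.2443
  θ1 = atan2(B,A) + arccos(C/0.5070) = 0.9602
rotate P by −φ2: (0.0448, 0.1403, -0.4549)
  A cos θ + B sin θ = C:  0.0352·cos θ + -0.4549·sin θ = -0.1605
  √(A²+B²)=0.4563;  θ2 = -1.4935+1.9302 ≈ 0.4367
φ3=240.0° → target in arm frame (0.0991, -0.1089)
  A=-0.0191, B=-0.4549, C=(l²−L²−A²−y'²−z²)/(2L)=-0.1363
  √(A²+B²)=0.4553;  θ3 = -1.6129+1.8748 ≈ 0.2619

θ₁ = 0.9602, θ₂ = 0.4367, θ₃ = 0.2619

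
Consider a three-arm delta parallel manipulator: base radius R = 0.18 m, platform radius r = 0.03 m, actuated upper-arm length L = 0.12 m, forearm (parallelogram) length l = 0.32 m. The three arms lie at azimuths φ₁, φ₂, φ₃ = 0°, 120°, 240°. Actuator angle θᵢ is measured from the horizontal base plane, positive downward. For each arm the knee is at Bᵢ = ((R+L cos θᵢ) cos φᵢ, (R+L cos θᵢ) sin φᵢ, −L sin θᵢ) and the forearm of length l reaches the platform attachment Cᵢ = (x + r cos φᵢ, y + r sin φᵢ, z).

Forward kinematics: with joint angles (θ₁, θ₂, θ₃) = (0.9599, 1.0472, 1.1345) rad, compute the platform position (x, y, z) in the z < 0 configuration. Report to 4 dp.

(0.0150, 0.0088, -0.3448)

arm 1 at φ=0.0°: e+L cos θ1 = 0.2188;  O1 = (0.2188, 0.0000, -0.0983)
φ2=120.0°: virtual centre (-0.1050, 0.1819, -0.1039), radius l
φ3=240.0°: virtual centre (-0.1004, -0.1738, -0.1088), radius l
|O₂|²−|O₁|² = -0.0026;  |O₃|²−|O₁|² = -0.0054
[-0.6477 0.3637 -0.0113]·P = -0.0026;  [-0.6384 -0.3476 -0.0209]·P = -0.0054
Cramer: x(z) = 0.0063-0.0252z;  y(z) = 0.0040-0.0139z
into |P−O₁|² = l²: 1.0008z² + 0.2072z + -0.0476 = 0;  Δ = 0.2334;  z = -0.3448 or 0.1378 → z<0 root = -0.3448
x = 0.0150, y = 0.0088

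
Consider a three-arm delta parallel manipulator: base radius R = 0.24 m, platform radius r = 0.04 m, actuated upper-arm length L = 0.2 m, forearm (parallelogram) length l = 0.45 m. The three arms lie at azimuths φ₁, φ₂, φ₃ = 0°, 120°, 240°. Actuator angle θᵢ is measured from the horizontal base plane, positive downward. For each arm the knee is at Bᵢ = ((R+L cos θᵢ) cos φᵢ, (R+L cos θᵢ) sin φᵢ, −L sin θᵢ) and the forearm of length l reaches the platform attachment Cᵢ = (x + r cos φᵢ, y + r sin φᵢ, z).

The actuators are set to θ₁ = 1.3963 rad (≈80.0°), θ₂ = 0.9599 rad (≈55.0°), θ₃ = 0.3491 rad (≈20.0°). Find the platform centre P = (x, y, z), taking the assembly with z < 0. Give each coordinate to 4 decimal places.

(-0.1364, -0.0844, -0.4371)

S1 = (0.2347·cos0.0°, 0.2347·sin0.0°, -0.1970) = (0.2347, 0.0000, -0.1970)
φ2=120.0°: virtual centre (-0.1574, 0.2726, -0.1638), radius l
S3 = (0.3879·cos240.0°, 0.3879·sin240.0°, -0.0684) = (-0.1940, -0.3360, -0.0684)
subtract pairs → two planes through P
[-0.7842 0.5451 0.0663]·P = 0.0320;  [-0.8574 -0.6719 0.2571]·P = 0.0613
det = 0.9943;  x = -0.0552+0.1857z,  y = -0.0207+0.1456z
into |P−S₁|² = l²: 1.0557z² + 0.2802z + -0.0792 = 0;  Δ = 0.4130;  z = -0.4371 or 0.1717 → z<0 root = -0.4371
x = -0.1364, y = -0.0844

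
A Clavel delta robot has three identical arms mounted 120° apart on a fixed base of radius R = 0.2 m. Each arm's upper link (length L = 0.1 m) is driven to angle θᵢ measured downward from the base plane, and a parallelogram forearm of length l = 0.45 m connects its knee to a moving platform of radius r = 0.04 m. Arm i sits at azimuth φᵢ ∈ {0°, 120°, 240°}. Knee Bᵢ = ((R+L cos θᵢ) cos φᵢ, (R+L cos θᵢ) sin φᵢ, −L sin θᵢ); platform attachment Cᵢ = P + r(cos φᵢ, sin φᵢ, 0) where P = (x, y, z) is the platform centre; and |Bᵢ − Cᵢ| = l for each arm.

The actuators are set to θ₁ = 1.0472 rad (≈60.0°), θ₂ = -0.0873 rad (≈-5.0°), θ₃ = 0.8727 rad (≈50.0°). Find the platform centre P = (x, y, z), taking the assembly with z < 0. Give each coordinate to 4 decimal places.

(-0.0777, 0.0956, -0.4192)

φ1=0.0°: virtual centre (0.2100, 0.0000, -0.0866), radius l
φ2=120.0°: virtual centre (-0.1298, 0.2248, 0.0087), radius l
arm 3 at φ=240.0°: e+L cos θ3 = 0.2243;  S3 = (-0.1121, -0.1942, -0.0766)
eliminate P² terms by subtracting sphere 1 from 2 and 3
linear system: -0.6796x+0.4497y = 0.0159−0.1906z; -0.6443x+-0.3885y = 0.0046−0.0200z
Cramer: x(z) = -0.0148+0.1500z;  y(z) = 0.0129-0.1973z
quadratic in z: (1.0614)z²+(0.1007)z+(-0.1443)=0, √Δ=0.7891 → z ∈ {-0.4192, 0.3243}; z = -0.4192 (taking z<0)
x = -0.0777, y = 0.0956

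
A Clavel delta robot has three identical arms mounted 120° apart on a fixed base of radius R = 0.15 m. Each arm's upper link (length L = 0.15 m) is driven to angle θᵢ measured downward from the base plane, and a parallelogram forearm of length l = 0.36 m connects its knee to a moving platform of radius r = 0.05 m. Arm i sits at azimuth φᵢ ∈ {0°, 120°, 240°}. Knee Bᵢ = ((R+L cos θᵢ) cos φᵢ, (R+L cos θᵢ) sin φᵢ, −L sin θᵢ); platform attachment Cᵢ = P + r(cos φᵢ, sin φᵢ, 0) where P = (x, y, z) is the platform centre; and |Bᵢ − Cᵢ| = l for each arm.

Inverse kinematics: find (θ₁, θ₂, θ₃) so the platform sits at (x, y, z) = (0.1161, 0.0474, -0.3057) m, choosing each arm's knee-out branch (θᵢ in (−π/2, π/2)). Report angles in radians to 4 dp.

θ₁ = -0.1742, θ₂ = 0.5238, θ₃ = 0.8730

arm 1 (φ=0.0°): x'=0.1161, y'=0.0474
  A cos θ + B sin θ = C:  -0.0161·cos θ + -0.3057·sin θ = 0.0371
  √(A²+B²)=0.3061;  θ1 = -1.6234+1.4492 ≈ -0.1742
arm 2 (φ=120.0°): x'=-0.0170, y'=-0.1242
  A cos θ + B sin θ = C:  0.1170·cos θ + -0.3057·sin θ = -0.0516
  √(A²+B²)=0.3273;  θ2 = -1.2053+1.7291 ≈ 0.5238
rotate P by −φ3: (-0.0991, 0.0768, -0.3057)
  A cos θ + B sin θ = C:  0.1991·cos θ + -0.3057·sin θ = -0.1063
  γ=atan2(-0.3057,0.1991)=-0.9935;  ψ=arccos(-0.2915)=1.8665;  θ3=γ+ψ≈0.8730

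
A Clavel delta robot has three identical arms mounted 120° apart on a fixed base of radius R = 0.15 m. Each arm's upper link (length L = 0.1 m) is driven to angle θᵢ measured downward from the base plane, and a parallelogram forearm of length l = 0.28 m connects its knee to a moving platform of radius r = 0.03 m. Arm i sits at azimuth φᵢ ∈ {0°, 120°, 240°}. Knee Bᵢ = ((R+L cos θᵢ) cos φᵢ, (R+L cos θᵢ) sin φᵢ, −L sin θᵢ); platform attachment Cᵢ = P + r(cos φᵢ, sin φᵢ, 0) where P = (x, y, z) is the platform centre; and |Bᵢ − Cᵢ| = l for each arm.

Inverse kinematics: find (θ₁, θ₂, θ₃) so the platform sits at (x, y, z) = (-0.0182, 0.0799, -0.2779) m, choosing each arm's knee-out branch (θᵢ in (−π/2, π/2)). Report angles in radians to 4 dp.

φ1=0.0° → target in arm frame (-0.0182, 0.0799)
  e−x'=0.1382;  (l²−L²−(e−x')²−y'²−z²)/2L = -0.1716
  γ=atan2(-0.2779,0.1382)=-1.1093;  ψ=arccos(-0.5528)=2.1565;  θ1=γ+ψ≈1.0472
rotate P by −φ2: (0.0783, -0.0242, -0.2779)
  A=0.0417, B=-0.2779, C=(l²−L²−A²−y'²−z²)/(2L)=-0.0558
  γ=atan2(-0.2779,0.0417)=-1.4218;  ψ=arccos(-0.1984)=1.7706;  θ2=γ+ψ≈0.3487
arm 3 (φ=240.0°): x'=-0.0601, y'=-0.0557
  e−x'=0.1801;  (l²−L²−(e−x')²−y'²−z²)/2L = -0.2218
  γ=atan2(-0.2779,0.1801)=-0.9958;  ψ=arccos(-0.6699)=2.3048;  θ3=γ+ψ≈1.3091

θ₁ = 1.0472, θ₂ = 0.3487, θ₃ = 1.3091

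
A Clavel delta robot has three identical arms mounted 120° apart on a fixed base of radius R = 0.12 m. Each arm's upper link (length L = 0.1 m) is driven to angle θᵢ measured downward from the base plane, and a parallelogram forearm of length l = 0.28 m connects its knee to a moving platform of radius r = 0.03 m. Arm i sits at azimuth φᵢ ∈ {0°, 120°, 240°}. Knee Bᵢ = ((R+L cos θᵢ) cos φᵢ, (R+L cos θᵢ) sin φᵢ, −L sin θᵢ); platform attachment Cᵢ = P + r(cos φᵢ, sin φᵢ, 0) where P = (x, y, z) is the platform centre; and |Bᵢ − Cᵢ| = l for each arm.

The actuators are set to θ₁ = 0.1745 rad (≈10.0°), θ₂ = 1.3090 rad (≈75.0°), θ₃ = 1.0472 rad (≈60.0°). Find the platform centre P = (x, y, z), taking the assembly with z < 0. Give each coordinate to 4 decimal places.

arm 1 at φ=0.0°: e+L cos θ1 = 0.1885;  O1 = (0.1885, 0.0000, -0.0174)
φ2=120.0°: virtual centre (-0.0579, 0.1004, -0.0966), radius l
arm 3 at φ=240.0°: e+L cos θ3 = 0.1400;  O3 = (-0.0700, -0.1212, -0.0866)
|O₂|²−|O₁|² = -0.0131;  |O₃|²−|O₁|² = -0.0087
[-0.4928 0.2007 -0.1585]·P = -0.0131;  [-0.5170 -0.2425 -0.1385]·P = -0.0087
det = 0.2233;  x = 0.0220+-0.2966z,  y = -0.0110+0.0612z
sphere 1 gives Az²+Bz+C=0 with A=1.0917, B=0.1321, C=-0.0503;  B²−4AC=0.2370;  roots -0.2835, 0.1625;  negative root z = -0.2835
x = 0.1061, y = -0.0283

(0.1061, -0.0283, -0.2835)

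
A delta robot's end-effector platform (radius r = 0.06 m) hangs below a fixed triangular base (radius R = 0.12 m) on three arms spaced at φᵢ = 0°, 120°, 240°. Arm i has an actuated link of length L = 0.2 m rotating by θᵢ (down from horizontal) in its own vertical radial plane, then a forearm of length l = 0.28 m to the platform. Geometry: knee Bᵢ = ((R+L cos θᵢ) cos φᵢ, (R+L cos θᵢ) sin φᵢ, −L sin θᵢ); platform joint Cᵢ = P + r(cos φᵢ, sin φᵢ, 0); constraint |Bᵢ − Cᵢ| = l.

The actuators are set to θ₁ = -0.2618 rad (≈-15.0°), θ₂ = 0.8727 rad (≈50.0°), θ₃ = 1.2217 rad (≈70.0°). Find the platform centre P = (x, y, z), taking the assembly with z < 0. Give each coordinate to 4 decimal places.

(0.1592, 0.0566, -0.2058)

φ1=0.0°: virtual centre (0.2532, 0.0000, 0.0518), radius l
S2 = (0.1886·cos120.0°, 0.1886·sin120.0°, -0.1532) = (-0.0943, 0.1633, -0.1532)
φ3=240.0°: virtual centre (-0.0642, -0.1112, -0.1879), radius l
|S₂|²−|S₁|² = -0.0078;  |S₃|²−|S₁|² = -0.0150
linear system: -0.6949x+0.3266y = -0.0078−-0.4100z; -0.6348x+-0.2224y = -0.0150−-0.4794z
det = 0.3619;  x = 0.0183+-0.6846z,  y = 0.0151+-0.2015z
into |P−S₁|² = l²: 1.5093z² + 0.2120z + -0.0203 = 0;  Δ = 0.1676;  z = -0.2058 or 0.0654 → z<0 root = -0.2058
x = 0.1592, y = 0.0566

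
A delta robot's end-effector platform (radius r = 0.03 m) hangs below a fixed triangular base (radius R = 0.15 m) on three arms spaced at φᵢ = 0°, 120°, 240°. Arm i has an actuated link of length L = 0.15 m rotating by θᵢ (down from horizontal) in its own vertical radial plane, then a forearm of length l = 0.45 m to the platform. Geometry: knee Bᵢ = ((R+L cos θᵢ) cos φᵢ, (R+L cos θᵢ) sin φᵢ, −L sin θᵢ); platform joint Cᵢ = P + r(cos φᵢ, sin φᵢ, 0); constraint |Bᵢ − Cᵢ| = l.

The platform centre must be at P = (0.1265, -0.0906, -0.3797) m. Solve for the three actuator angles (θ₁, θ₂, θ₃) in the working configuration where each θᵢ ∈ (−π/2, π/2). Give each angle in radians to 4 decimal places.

θ₁ = -0.2616, θ₂ = 0.8727, θ₃ = 0.2619

rotate P by −φ1: (0.1265, -0.0906, -0.3797)
  A=-0.0065, B=-0.3797, C=(l²−L²−A²−y'²−z²)/(2L)=0.0919
  γ=atan2(-0.3797,-0.0065)=-1.5879;  ψ=arccos(0.2421)=1.3263;  θ1=γ+ψ≈-0.2616
φ2=120.0° → target in arm frame (-0.1417, -0.0643)
  A=0.2617, B=-0.3797, C=(l²−L²−A²−y'²−z²)/(2L)=-0.1226
  γ=atan2(-0.3797,0.2617)=-0.9673;  ψ=arccos(-0.2660)=1.8400;  θ2=γ+ψ≈0.8727
arm 3 (φ=240.0°): x'=0.0152, y'=0.1549
  A cos θ + B sin θ = C:  0.1048·cos θ + -0.3797·sin θ = 0.0029
  θ3 = atan2(B,A) + arccos(C/0.3939) = 0.2619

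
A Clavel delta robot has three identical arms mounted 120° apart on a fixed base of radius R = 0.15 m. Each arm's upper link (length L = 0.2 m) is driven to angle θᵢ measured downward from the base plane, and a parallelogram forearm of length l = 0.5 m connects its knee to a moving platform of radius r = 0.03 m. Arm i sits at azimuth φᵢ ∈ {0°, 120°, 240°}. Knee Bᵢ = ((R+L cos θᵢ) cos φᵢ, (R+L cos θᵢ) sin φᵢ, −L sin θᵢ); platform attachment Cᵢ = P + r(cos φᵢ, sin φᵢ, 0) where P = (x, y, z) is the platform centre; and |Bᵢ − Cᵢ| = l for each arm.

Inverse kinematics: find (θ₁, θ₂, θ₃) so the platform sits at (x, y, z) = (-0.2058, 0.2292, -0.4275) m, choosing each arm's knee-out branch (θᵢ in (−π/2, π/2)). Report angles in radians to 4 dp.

rotate P by −φ1: (-0.2058, 0.2292, -0.4275)
  A=0.3258, B=-0.4275, C=(l²−L²−A²−y'²−z²)/(2L)=-0.3286
  √(A²+B²)=0.5375;  θ1 = -0.9196+2.2285 ≈ 1.3089
rotate P by −φ2: (0.3014, 0.0636, -0.4275)
  A=-0.1814, B=-0.4275, C=(l²−L²−A²−y'²−z²)/(2L)=-0.0243
  γ=atan2(-0.4275,-0.1814)=-1.9721;  ψ=arccos(-0.0523)=1.6231;  θ2=γ+ψ≈-0.3490
φ3=240.0° → target in arm frame (-0.0956, -0.2928)
  A cos θ + B sin θ = C:  0.2156·cos θ + -0.4275·sin θ = -0.2625
  √(A²+B²)=0.4788;  θ3 = -1.1037+2.1510 ≈ 1.0473

θ₁ = 1.3089, θ₂ = -0.3490, θ₃ = 1.0473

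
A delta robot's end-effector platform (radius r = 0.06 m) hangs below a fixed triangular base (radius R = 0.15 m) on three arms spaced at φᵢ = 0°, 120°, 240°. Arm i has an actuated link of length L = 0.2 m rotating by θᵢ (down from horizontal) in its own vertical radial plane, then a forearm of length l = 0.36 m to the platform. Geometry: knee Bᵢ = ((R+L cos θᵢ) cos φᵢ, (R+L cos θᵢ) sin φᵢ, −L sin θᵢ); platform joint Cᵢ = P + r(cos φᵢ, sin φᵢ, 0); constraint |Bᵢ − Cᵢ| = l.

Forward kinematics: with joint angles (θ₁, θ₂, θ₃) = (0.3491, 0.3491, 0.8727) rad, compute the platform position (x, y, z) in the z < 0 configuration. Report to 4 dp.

(0.0469, 0.0812, -0.3323)

arm 1 at φ=0.0°: e+L cos θ1 = 0.2779;  centre 1 = (0.2779, 0.0000, -0.0684)
φ2=120.0°: virtual centre (-0.1390, 0.2407, -0.0684), radius l
φ3=240.0°: virtual centre (-0.1093, -0.1893, -0.1532), radius l
eliminate P² terms by subtracting sphere 1 from 2 and 3
linear system: -0.8338x+0.4814y = 0.0000−0.0000z; -0.7744x+-0.3785y = -0.0107−-0.1696z
det = 0.6884;  x = 0.0075+-0.1186z,  y = 0.0129+-0.2054z
into |P−centre ₁|² = l²: 1.0563z² + 0.1957z + -0.0516 = 0;  Δ = 0.2563;  z = -0.3323 or 0.1470 → z<0 root = -0.3323
x = 0.0469, y = 0.0812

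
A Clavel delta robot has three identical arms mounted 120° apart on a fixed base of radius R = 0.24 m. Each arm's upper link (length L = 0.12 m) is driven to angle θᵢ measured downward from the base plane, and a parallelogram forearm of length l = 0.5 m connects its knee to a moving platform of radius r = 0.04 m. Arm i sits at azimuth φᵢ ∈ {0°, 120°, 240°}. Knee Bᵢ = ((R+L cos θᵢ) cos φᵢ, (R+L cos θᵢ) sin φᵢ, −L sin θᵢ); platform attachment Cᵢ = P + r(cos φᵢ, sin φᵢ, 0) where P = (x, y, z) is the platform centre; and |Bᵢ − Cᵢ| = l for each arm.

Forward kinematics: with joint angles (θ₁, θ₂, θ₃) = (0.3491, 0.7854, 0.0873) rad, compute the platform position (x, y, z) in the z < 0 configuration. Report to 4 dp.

(0.0132, -0.0754, -0.4342)

centre 1 = (0.3128·cos0.0°, 0.3128·sin0.0°, -0.0410) = (0.3128, 0.0000, -0.0410)
centre 2 = (0.2849·cos120.0°, 0.2849·sin120.0°, -0.0849) = (-0.1424, 0.2467, -0.0849)
φ3=240.0°: virtual centre (-0.1598, -0.2767, -0.0105), radius l
subtract pairs → two planes through P
plane₁₂: -0.9104x+0.4934y+-0.0876z = -0.0112
Cramer: x(z) = 0.0050-0.0189z;  y(z) = -0.0134+0.1427z
sphere 1 gives Az²+Bz+C=0 with A=1.0207, B=0.0899, C=-0.1534;  B²−4AC=0.6344;  roots -0.4342, 0.3461;  negative root z = -0.4342
x = 0.0132, y = -0.0754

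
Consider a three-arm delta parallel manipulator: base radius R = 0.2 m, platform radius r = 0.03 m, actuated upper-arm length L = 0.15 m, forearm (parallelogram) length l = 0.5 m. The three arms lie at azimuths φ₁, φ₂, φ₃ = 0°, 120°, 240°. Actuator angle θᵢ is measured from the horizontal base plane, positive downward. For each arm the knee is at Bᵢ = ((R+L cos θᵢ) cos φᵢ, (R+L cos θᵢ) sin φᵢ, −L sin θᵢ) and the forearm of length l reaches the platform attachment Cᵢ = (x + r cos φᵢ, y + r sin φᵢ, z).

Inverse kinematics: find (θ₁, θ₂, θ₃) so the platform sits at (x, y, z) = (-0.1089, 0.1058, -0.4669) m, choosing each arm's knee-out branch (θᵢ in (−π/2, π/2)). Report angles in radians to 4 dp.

φ1=0.0° → target in arm frame (-0.1089, 0.1058)
  A=0.2789, B=-0.4669, C=(l²−L²−A²−y'²−z²)/(2L)=-0.2649
  θ1 = atan2(B,A) + arccos(C/0.5439) = 1.0472
φ2=120.0° → target in arm frame (0.1461, 0.0414)
  A=0.0239, B=-0.4669, C=(l²−L²−A²−y'²−z²)/(2L)=0.0241
  √(A²+B²)=0.4675;  θ2 = -1.5196+1.5193 ≈ -0.0003
arm 3 (φ=240.0°): x'=-0.0372, y'=-0.1472
  A=0.2072, B=-0.4669, C=(l²−L²−A²−y'²−z²)/(2L)=-0.1836
  θ3 = atan2(B,A) + arccos(C/0.5108) = 0.7853

θ₁ = 1.0472, θ₂ = -0.0003, θ₃ = 0.7853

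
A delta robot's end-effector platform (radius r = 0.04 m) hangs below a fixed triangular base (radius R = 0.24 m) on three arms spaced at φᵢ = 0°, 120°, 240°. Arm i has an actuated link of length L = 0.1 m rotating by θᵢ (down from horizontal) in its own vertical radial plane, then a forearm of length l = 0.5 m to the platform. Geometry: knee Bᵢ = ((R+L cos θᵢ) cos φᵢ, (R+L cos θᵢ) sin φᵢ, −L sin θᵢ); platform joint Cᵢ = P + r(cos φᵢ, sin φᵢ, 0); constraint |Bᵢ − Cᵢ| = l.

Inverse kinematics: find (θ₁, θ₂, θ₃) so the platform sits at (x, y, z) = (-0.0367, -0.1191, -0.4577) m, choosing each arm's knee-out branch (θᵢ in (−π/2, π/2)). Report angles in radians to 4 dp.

rotate P by −φ1: (-0.0367, -0.1191, -0.4577)
  A cos θ + B sin θ = C:  0.2367·cos θ + -0.4577·sin θ = -0.1985
  γ=atan2(-0.4577,0.2367)=-1.0935;  ψ=arccos(-0.3852)=1.9663;  θ1=γ+ψ≈0.8727
rotate P by −φ2: (-0.0848, 0.0913, -0.4577)
  A cos θ + B sin θ = C:  0.2848·cos θ + -0.4577·sin θ = -0.2947
  γ=atan2(-0.4577,0.2848)=-1.0142;  ψ=arccos(-0.5467)=2.1492;  θ2=γ+ψ≈1.1350
arm 3 (φ=240.0°): x'=0.1215, y'=0.0278
  A=0.0785, B=-0.4577, C=(l²−L²−A²−y'²−z²)/(2L)=0.1179
  θ3 = atan2(B,A) + arccos(C/0.4644) = -0.0868

θ₁ = 0.8727, θ₂ = 1.1350, θ₃ = -0.0868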